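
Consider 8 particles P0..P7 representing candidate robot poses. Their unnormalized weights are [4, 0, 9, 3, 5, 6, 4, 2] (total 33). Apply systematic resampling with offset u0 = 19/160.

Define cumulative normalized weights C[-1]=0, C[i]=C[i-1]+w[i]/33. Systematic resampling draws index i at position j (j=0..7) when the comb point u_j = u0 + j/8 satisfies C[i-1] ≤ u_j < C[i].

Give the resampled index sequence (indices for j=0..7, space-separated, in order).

C = [4/33, 4/33, 13/33, 16/33, 7/11, 9/11, 31/33, 1]
j=0: u_0=19/160 ∈ [0, 4/33) → index 0
j=1: u_1=39/160 ∈ [4/33, 13/33) → index 2
j=2: u_2=59/160 ∈ [4/33, 13/33) → index 2
j=3: u_3=79/160 ∈ [16/33, 7/11) → index 4
j=4: u_4=99/160 ∈ [16/33, 7/11) → index 4
j=5: u_5=119/160 ∈ [7/11, 9/11) → index 5
j=6: u_6=139/160 ∈ [9/11, 31/33) → index 6
j=7: u_7=159/160 ∈ [31/33, 1) → index 7

0 2 2 4 4 5 6 7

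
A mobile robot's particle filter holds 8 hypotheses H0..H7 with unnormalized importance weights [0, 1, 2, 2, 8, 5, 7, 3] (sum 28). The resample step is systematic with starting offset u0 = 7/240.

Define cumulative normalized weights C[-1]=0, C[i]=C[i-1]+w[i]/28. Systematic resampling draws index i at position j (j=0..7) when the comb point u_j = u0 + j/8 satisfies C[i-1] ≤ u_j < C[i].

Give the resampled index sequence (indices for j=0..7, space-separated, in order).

1 3 4 4 5 6 6 7

C = [0, 1/28, 3/28, 5/28, 13/28, 9/14, 25/28, 1]
j=0: u_0=7/240 ∈ [0, 1/28) → index 1
j=1: u_1=37/240 ∈ [3/28, 5/28) → index 3
j=2: u_2=67/240 ∈ [5/28, 13/28) → index 4
j=3: u_3=97/240 ∈ [5/28, 13/28) → index 4
j=4: u_4=127/240 ∈ [13/28, 9/14) → index 5
j=5: u_5=157/240 ∈ [9/14, 25/28) → index 6
j=6: u_6=187/240 ∈ [9/14, 25/28) → index 6
j=7: u_7=217/240 ∈ [25/28, 1) → index 7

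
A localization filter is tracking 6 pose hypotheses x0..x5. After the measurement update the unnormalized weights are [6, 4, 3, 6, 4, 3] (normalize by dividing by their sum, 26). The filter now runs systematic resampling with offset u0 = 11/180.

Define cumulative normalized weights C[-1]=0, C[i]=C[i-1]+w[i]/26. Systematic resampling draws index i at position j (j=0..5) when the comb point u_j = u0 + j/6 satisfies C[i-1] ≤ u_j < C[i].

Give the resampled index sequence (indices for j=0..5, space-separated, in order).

0 0 2 3 3 5

C = [3/13, 5/13, 1/2, 19/26, 23/26, 1]
j=0: u_0=11/180 ∈ [0, 3/13) → index 0
j=1: u_1=41/180 ∈ [0, 3/13) → index 0
j=2: u_2=71/180 ∈ [5/13, 1/2) → index 2
j=3: u_3=101/180 ∈ [1/2, 19/26) → index 3
j=4: u_4=131/180 ∈ [1/2, 19/26) → index 3
j=5: u_5=161/180 ∈ [23/26, 1) → index 5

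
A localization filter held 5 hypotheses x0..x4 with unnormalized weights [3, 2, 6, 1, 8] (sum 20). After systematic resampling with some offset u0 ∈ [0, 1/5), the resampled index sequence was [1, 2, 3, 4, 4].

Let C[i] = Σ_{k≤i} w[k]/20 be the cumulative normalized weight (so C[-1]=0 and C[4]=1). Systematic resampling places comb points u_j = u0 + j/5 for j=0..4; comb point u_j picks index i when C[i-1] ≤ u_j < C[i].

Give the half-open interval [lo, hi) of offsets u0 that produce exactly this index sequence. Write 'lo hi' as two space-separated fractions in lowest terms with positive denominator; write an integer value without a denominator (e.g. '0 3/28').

C = [3/20, 1/4, 11/20, 3/5, 1]
j=0 picked index 1: u0 ∈ [3/20, 1/4)
j=1 picked index 2: u0 ∈ [1/20, 7/20)
j=2 picked index 3: u0 ∈ [3/20, 1/5)
j=3 picked index 4: u0 ∈ [0, 2/5)
j=4 picked index 4: u0 ∈ [-1/5, 1/5)
intersection: [3/20, 1/5)

3/20 1/5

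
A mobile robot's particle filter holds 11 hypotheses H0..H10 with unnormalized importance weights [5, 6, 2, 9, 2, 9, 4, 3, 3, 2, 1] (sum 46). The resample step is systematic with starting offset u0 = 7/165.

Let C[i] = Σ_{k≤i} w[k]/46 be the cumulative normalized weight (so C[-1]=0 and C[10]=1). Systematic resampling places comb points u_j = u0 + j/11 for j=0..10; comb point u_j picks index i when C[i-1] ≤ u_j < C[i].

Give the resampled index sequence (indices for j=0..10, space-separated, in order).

C = [5/46, 11/46, 13/46, 11/23, 12/23, 33/46, 37/46, 20/23, 43/46, 45/46, 1]
j=0: u_0=7/165 ∈ [0, 5/46) → index 0
j=1: u_1=2/15 ∈ [5/46, 11/46) → index 1
j=2: u_2=37/165 ∈ [5/46, 11/46) → index 1
j=3: u_3=52/165 ∈ [13/46, 11/23) → index 3
j=4: u_4=67/165 ∈ [13/46, 11/23) → index 3
j=5: u_5=82/165 ∈ [11/23, 12/23) → index 4
j=6: u_6=97/165 ∈ [12/23, 33/46) → index 5
j=7: u_7=112/165 ∈ [12/23, 33/46) → index 5
j=8: u_8=127/165 ∈ [33/46, 37/46) → index 6
j=9: u_9=142/165 ∈ [37/46, 20/23) → index 7
j=10: u_10=157/165 ∈ [43/46, 45/46) → index 9

0 1 1 3 3 4 5 5 6 7 9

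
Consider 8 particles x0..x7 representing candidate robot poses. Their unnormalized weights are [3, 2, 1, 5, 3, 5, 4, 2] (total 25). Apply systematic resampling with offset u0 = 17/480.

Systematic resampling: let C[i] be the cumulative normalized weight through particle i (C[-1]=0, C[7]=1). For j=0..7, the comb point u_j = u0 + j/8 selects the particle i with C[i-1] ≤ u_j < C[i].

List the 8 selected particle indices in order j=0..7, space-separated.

0 1 3 3 4 5 6 6

C = [3/25, 1/5, 6/25, 11/25, 14/25, 19/25, 23/25, 1]
j=0: u_0=17/480 ∈ [0, 3/25) → index 0
j=1: u_1=77/480 ∈ [3/25, 1/5) → index 1
j=2: u_2=137/480 ∈ [6/25, 11/25) → index 3
j=3: u_3=197/480 ∈ [6/25, 11/25) → index 3
j=4: u_4=257/480 ∈ [11/25, 14/25) → index 4
j=5: u_5=317/480 ∈ [14/25, 19/25) → index 5
j=6: u_6=377/480 ∈ [19/25, 23/25) → index 6
j=7: u_7=437/480 ∈ [19/25, 23/25) → index 6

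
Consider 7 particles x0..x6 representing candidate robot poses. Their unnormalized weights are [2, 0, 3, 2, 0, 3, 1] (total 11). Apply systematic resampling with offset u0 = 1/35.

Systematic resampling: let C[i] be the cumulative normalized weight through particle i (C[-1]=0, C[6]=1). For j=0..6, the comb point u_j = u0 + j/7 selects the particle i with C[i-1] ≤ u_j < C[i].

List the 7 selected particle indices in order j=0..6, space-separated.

C = [2/11, 2/11, 5/11, 7/11, 7/11, 10/11, 1]
j=0: u_0=1/35 ∈ [0, 2/11) → index 0
j=1: u_1=6/35 ∈ [0, 2/11) → index 0
j=2: u_2=11/35 ∈ [2/11, 5/11) → index 2
j=3: u_3=16/35 ∈ [5/11, 7/11) → index 3
j=4: u_4=3/5 ∈ [5/11, 7/11) → index 3
j=5: u_5=26/35 ∈ [7/11, 10/11) → index 5
j=6: u_6=31/35 ∈ [7/11, 10/11) → index 5

0 0 2 3 3 5 5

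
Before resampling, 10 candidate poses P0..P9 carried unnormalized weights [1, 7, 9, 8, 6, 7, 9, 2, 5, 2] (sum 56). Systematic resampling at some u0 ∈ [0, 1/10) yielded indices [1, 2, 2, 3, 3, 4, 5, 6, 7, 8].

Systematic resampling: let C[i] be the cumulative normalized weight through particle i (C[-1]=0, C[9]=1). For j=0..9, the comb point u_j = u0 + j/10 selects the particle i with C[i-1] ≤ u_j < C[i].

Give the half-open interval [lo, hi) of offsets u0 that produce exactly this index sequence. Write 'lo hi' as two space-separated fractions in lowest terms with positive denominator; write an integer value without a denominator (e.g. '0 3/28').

3/70 13/280

C = [1/56, 1/7, 17/56, 25/56, 31/56, 19/28, 47/56, 7/8, 27/28, 1]
j=0 picked index 1: u0 ∈ [1/56, 1/7)
j=1 picked index 2: u0 ∈ [3/70, 57/280)
j=2 picked index 2: u0 ∈ [-2/35, 29/280)
j=3 picked index 3: u0 ∈ [1/280, 41/280)
j=4 picked index 3: u0 ∈ [-27/280, 13/280)
j=5 picked index 4: u0 ∈ [-3/56, 3/56)
j=6 picked index 5: u0 ∈ [-13/280, 11/140)
j=7 picked index 6: u0 ∈ [-3/140, 39/280)
j=8 picked index 7: u0 ∈ [11/280, 3/40)
j=9 picked index 8: u0 ∈ [-1/40, 9/140)
intersection: [3/70, 13/280)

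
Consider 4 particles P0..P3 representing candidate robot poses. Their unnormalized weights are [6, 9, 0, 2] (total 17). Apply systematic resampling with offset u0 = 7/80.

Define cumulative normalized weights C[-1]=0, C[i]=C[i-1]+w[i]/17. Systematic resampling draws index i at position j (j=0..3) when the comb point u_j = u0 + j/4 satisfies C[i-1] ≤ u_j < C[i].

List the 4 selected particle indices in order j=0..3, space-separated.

0 0 1 1

C = [6/17, 15/17, 15/17, 1]
j=0: u_0=7/80 ∈ [0, 6/17) → index 0
j=1: u_1=27/80 ∈ [0, 6/17) → index 0
j=2: u_2=47/80 ∈ [6/17, 15/17) → index 1
j=3: u_3=67/80 ∈ [6/17, 15/17) → index 1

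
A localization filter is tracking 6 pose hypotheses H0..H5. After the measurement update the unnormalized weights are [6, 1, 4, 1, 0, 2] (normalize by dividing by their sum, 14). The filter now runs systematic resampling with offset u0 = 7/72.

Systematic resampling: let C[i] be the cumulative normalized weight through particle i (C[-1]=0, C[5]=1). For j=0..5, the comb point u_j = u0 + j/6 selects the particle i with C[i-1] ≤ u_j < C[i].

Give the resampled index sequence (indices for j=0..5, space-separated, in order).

C = [3/7, 1/2, 11/14, 6/7, 6/7, 1]
j=0: u_0=7/72 ∈ [0, 3/7) → index 0
j=1: u_1=19/72 ∈ [0, 3/7) → index 0
j=2: u_2=31/72 ∈ [3/7, 1/2) → index 1
j=3: u_3=43/72 ∈ [1/2, 11/14) → index 2
j=4: u_4=55/72 ∈ [1/2, 11/14) → index 2
j=5: u_5=67/72 ∈ [6/7, 1) → index 5

0 0 1 2 2 5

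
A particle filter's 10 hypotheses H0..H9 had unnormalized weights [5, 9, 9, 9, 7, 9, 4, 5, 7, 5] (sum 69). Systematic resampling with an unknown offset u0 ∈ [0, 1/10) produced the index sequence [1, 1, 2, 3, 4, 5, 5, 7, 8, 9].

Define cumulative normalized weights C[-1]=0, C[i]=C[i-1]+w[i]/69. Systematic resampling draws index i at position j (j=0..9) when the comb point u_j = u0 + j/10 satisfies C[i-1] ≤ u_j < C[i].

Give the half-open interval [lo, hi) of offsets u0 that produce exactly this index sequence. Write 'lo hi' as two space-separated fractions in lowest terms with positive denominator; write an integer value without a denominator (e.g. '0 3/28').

C = [5/69, 14/69, 1/3, 32/69, 13/23, 16/23, 52/69, 19/23, 64/69, 1]
j=0 picked index 1: u0 ∈ [5/69, 14/69)
j=1 picked index 1: u0 ∈ [-19/690, 71/690)
j=2 picked index 2: u0 ∈ [1/345, 2/15)
j=3 picked index 3: u0 ∈ [1/30, 113/690)
j=4 picked index 4: u0 ∈ [22/345, 19/115)
j=5 picked index 5: u0 ∈ [3/46, 9/46)
j=6 picked index 5: u0 ∈ [-4/115, 11/115)
j=7 picked index 7: u0 ∈ [37/690, 29/230)
j=8 picked index 8: u0 ∈ [3/115, 44/345)
j=9 picked index 9: u0 ∈ [19/690, 1/10)
intersection: [5/69, 11/115)

5/69 11/115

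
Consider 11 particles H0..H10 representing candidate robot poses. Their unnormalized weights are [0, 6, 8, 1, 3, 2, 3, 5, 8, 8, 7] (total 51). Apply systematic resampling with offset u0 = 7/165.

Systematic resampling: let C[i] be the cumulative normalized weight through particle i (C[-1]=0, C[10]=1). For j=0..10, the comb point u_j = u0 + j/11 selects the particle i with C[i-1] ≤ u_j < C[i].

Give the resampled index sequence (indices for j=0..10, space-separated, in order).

C = [0, 2/17, 14/51, 5/17, 6/17, 20/51, 23/51, 28/51, 12/17, 44/51, 1]
j=0: u_0=7/165 ∈ [0, 2/17) → index 1
j=1: u_1=2/15 ∈ [2/17, 14/51) → index 2
j=2: u_2=37/165 ∈ [2/17, 14/51) → index 2
j=3: u_3=52/165 ∈ [5/17, 6/17) → index 4
j=4: u_4=67/165 ∈ [20/51, 23/51) → index 6
j=5: u_5=82/165 ∈ [23/51, 28/51) → index 7
j=6: u_6=97/165 ∈ [28/51, 12/17) → index 8
j=7: u_7=112/165 ∈ [28/51, 12/17) → index 8
j=8: u_8=127/165 ∈ [12/17, 44/51) → index 9
j=9: u_9=142/165 ∈ [12/17, 44/51) → index 9
j=10: u_10=157/165 ∈ [44/51, 1) → index 10

1 2 2 4 6 7 8 8 9 9 10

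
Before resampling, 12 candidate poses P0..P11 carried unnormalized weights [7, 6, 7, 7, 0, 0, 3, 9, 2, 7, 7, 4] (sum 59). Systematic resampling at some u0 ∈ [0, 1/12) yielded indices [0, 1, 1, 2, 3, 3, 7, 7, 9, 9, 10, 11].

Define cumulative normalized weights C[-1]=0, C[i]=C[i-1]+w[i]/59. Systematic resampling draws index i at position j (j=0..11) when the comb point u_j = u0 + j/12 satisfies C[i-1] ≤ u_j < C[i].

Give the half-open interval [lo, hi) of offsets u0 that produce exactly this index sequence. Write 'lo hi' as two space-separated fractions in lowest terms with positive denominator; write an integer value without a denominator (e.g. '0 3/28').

25/708 29/708

C = [7/59, 13/59, 20/59, 27/59, 27/59, 27/59, 30/59, 39/59, 41/59, 48/59, 55/59, 1]
j=0 picked index 0: u0 ∈ [0, 7/59)
j=1 picked index 1: u0 ∈ [25/708, 97/708)
j=2 picked index 1: u0 ∈ [-17/354, 19/354)
j=3 picked index 2: u0 ∈ [-7/236, 21/236)
j=4 picked index 3: u0 ∈ [1/177, 22/177)
j=5 picked index 3: u0 ∈ [-55/708, 29/708)
j=6 picked index 7: u0 ∈ [1/118, 19/118)
j=7 picked index 7: u0 ∈ [-53/708, 55/708)
j=8 picked index 9: u0 ∈ [5/177, 26/177)
j=9 picked index 9: u0 ∈ [-13/236, 15/236)
j=10 picked index 10: u0 ∈ [-7/354, 35/354)
j=11 picked index 11: u0 ∈ [11/708, 1/12)
intersection: [25/708, 29/708)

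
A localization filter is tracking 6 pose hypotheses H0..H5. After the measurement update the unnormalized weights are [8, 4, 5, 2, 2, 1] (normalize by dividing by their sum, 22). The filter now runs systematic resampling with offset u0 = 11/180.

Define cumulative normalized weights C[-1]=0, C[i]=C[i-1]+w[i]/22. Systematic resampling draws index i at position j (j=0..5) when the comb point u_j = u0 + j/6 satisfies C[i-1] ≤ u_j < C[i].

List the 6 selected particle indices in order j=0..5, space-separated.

C = [4/11, 6/11, 17/22, 19/22, 21/22, 1]
j=0: u_0=11/180 ∈ [0, 4/11) → index 0
j=1: u_1=41/180 ∈ [0, 4/11) → index 0
j=2: u_2=71/180 ∈ [4/11, 6/11) → index 1
j=3: u_3=101/180 ∈ [6/11, 17/22) → index 2
j=4: u_4=131/180 ∈ [6/11, 17/22) → index 2
j=5: u_5=161/180 ∈ [19/22, 21/22) → index 4

0 0 1 2 2 4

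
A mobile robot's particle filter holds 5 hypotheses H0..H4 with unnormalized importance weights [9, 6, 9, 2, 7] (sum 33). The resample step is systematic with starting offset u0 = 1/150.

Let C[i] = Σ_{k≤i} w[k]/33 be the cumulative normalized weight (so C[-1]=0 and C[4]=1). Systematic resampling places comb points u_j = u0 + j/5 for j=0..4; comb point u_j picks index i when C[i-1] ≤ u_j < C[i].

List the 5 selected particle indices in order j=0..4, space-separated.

C = [3/11, 5/11, 8/11, 26/33, 1]
j=0: u_0=1/150 ∈ [0, 3/11) → index 0
j=1: u_1=31/150 ∈ [0, 3/11) → index 0
j=2: u_2=61/150 ∈ [3/11, 5/11) → index 1
j=3: u_3=91/150 ∈ [5/11, 8/11) → index 2
j=4: u_4=121/150 ∈ [26/33, 1) → index 4

0 0 1 2 4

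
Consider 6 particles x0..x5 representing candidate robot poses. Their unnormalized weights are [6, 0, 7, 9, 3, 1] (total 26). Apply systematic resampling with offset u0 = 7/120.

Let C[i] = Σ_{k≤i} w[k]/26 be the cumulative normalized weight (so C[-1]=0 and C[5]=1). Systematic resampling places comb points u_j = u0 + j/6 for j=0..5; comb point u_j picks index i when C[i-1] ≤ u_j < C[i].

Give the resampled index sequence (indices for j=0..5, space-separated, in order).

0 0 2 3 3 4

C = [3/13, 3/13, 1/2, 11/13, 25/26, 1]
j=0: u_0=7/120 ∈ [0, 3/13) → index 0
j=1: u_1=9/40 ∈ [0, 3/13) → index 0
j=2: u_2=47/120 ∈ [3/13, 1/2) → index 2
j=3: u_3=67/120 ∈ [1/2, 11/13) → index 3
j=4: u_4=29/40 ∈ [1/2, 11/13) → index 3
j=5: u_5=107/120 ∈ [11/13, 25/26) → index 4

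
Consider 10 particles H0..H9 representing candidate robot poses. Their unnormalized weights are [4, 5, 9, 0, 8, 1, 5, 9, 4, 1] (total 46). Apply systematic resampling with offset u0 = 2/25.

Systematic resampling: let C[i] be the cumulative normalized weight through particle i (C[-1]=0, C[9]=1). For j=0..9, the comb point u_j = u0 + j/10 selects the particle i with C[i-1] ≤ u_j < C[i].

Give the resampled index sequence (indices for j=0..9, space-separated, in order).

C = [2/23, 9/46, 9/23, 9/23, 13/23, 27/46, 16/23, 41/46, 45/46, 1]
j=0: u_0=2/25 ∈ [0, 2/23) → index 0
j=1: u_1=9/50 ∈ [2/23, 9/46) → index 1
j=2: u_2=7/25 ∈ [9/46, 9/23) → index 2
j=3: u_3=19/50 ∈ [9/46, 9/23) → index 2
j=4: u_4=12/25 ∈ [9/23, 13/23) → index 4
j=5: u_5=29/50 ∈ [13/23, 27/46) → index 5
j=6: u_6=17/25 ∈ [27/46, 16/23) → index 6
j=7: u_7=39/50 ∈ [16/23, 41/46) → index 7
j=8: u_8=22/25 ∈ [16/23, 41/46) → index 7
j=9: u_9=49/50 ∈ [45/46, 1) → index 9

0 1 2 2 4 5 6 7 7 9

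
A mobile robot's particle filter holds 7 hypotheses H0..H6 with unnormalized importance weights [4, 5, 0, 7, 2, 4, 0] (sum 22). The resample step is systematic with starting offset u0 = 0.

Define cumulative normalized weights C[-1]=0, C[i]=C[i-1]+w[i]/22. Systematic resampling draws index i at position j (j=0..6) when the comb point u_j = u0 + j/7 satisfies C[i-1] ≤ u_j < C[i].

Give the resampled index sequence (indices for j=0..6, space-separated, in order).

0 0 1 3 3 3 5

C = [2/11, 9/22, 9/22, 8/11, 9/11, 1, 1]
j=0: u_0=0 ∈ [0, 2/11) → index 0
j=1: u_1=1/7 ∈ [0, 2/11) → index 0
j=2: u_2=2/7 ∈ [2/11, 9/22) → index 1
j=3: u_3=3/7 ∈ [9/22, 8/11) → index 3
j=4: u_4=4/7 ∈ [9/22, 8/11) → index 3
j=5: u_5=5/7 ∈ [9/22, 8/11) → index 3
j=6: u_6=6/7 ∈ [9/11, 1) → index 5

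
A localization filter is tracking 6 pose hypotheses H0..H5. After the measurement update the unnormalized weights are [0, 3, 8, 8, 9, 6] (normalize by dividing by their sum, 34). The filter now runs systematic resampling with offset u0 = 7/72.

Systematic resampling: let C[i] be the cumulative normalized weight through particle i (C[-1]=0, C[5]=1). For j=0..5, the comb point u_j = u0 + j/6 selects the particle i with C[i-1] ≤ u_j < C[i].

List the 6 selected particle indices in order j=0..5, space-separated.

C = [0, 3/34, 11/34, 19/34, 14/17, 1]
j=0: u_0=7/72 ∈ [3/34, 11/34) → index 2
j=1: u_1=19/72 ∈ [3/34, 11/34) → index 2
j=2: u_2=31/72 ∈ [11/34, 19/34) → index 3
j=3: u_3=43/72 ∈ [19/34, 14/17) → index 4
j=4: u_4=55/72 ∈ [19/34, 14/17) → index 4
j=5: u_5=67/72 ∈ [14/17, 1) → index 5

2 2 3 4 4 5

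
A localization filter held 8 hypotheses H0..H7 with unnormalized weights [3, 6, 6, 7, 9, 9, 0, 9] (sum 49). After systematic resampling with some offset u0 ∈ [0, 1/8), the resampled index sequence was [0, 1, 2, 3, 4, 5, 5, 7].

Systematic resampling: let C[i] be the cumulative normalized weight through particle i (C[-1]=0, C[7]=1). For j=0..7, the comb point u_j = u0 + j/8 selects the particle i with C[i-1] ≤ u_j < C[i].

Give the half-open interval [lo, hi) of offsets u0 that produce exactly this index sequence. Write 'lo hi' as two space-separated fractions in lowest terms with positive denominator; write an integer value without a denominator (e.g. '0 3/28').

C = [3/49, 9/49, 15/49, 22/49, 31/49, 40/49, 40/49, 1]
j=0 picked index 0: u0 ∈ [0, 3/49)
j=1 picked index 1: u0 ∈ [-25/392, 23/392)
j=2 picked index 2: u0 ∈ [-13/196, 11/196)
j=3 picked index 3: u0 ∈ [-27/392, 29/392)
j=4 picked index 4: u0 ∈ [-5/98, 13/98)
j=5 picked index 5: u0 ∈ [3/392, 75/392)
j=6 picked index 5: u0 ∈ [-23/196, 13/196)
j=7 picked index 7: u0 ∈ [-23/392, 1/8)
intersection: [3/392, 11/196)

3/392 11/196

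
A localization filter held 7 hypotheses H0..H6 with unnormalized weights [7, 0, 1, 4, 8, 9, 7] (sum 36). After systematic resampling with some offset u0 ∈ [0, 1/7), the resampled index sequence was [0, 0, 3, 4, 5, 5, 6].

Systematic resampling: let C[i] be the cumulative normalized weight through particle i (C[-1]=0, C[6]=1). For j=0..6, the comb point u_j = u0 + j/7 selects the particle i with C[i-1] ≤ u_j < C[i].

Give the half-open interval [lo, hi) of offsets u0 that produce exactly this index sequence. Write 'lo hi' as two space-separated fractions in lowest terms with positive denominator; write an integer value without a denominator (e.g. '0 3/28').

C = [7/36, 7/36, 2/9, 1/3, 5/9, 29/36, 1]
j=0 picked index 0: u0 ∈ [0, 7/36)
j=1 picked index 0: u0 ∈ [-1/7, 13/252)
j=2 picked index 3: u0 ∈ [-4/63, 1/21)
j=3 picked index 4: u0 ∈ [-2/21, 8/63)
j=4 picked index 5: u0 ∈ [-1/63, 59/252)
j=5 picked index 5: u0 ∈ [-10/63, 23/252)
j=6 picked index 6: u0 ∈ [-13/252, 1/7)
intersection: [0, 1/21)

0 1/21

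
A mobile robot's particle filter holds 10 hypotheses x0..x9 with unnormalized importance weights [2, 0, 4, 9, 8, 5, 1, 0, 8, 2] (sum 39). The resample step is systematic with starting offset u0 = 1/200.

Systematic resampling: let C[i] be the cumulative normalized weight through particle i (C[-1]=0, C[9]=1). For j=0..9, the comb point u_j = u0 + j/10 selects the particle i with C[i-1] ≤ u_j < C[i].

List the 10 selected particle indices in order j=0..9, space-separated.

C = [2/39, 2/39, 2/13, 5/13, 23/39, 28/39, 29/39, 29/39, 37/39, 1]
j=0: u_0=1/200 ∈ [0, 2/39) → index 0
j=1: u_1=21/200 ∈ [2/39, 2/13) → index 2
j=2: u_2=41/200 ∈ [2/13, 5/13) → index 3
j=3: u_3=61/200 ∈ [2/13, 5/13) → index 3
j=4: u_4=81/200 ∈ [5/13, 23/39) → index 4
j=5: u_5=101/200 ∈ [5/13, 23/39) → index 4
j=6: u_6=121/200 ∈ [23/39, 28/39) → index 5
j=7: u_7=141/200 ∈ [23/39, 28/39) → index 5
j=8: u_8=161/200 ∈ [29/39, 37/39) → index 8
j=9: u_9=181/200 ∈ [29/39, 37/39) → index 8

0 2 3 3 4 4 5 5 8 8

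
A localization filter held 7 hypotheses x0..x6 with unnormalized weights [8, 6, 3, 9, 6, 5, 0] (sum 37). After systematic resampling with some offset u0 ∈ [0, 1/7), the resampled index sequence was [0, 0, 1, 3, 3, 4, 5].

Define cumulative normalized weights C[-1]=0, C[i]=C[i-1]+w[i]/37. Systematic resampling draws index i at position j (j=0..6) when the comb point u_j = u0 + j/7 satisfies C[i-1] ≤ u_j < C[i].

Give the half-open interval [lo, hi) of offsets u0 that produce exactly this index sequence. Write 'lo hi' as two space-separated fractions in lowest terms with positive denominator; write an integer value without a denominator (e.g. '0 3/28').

C = [8/37, 14/37, 17/37, 26/37, 32/37, 1, 1]
j=0 picked index 0: u0 ∈ [0, 8/37)
j=1 picked index 0: u0 ∈ [-1/7, 19/259)
j=2 picked index 1: u0 ∈ [-18/259, 24/259)
j=3 picked index 3: u0 ∈ [8/259, 71/259)
j=4 picked index 3: u0 ∈ [-29/259, 34/259)
j=5 picked index 4: u0 ∈ [-3/259, 39/259)
j=6 picked index 5: u0 ∈ [2/259, 1/7)
intersection: [8/259, 19/259)

8/259 19/259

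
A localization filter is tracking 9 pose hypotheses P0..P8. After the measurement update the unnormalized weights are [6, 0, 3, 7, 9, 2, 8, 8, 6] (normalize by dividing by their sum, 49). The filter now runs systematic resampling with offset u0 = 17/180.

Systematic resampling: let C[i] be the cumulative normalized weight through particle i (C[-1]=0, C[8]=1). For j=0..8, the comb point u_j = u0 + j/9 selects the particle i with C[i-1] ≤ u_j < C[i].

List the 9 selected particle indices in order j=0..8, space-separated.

0 3 3 4 5 6 7 7 8

C = [6/49, 6/49, 9/49, 16/49, 25/49, 27/49, 5/7, 43/49, 1]
j=0: u_0=17/180 ∈ [0, 6/49) → index 0
j=1: u_1=37/180 ∈ [9/49, 16/49) → index 3
j=2: u_2=19/60 ∈ [9/49, 16/49) → index 3
j=3: u_3=77/180 ∈ [16/49, 25/49) → index 4
j=4: u_4=97/180 ∈ [25/49, 27/49) → index 5
j=5: u_5=13/20 ∈ [27/49, 5/7) → index 6
j=6: u_6=137/180 ∈ [5/7, 43/49) → index 7
j=7: u_7=157/180 ∈ [5/7, 43/49) → index 7
j=8: u_8=59/60 ∈ [43/49, 1) → index 8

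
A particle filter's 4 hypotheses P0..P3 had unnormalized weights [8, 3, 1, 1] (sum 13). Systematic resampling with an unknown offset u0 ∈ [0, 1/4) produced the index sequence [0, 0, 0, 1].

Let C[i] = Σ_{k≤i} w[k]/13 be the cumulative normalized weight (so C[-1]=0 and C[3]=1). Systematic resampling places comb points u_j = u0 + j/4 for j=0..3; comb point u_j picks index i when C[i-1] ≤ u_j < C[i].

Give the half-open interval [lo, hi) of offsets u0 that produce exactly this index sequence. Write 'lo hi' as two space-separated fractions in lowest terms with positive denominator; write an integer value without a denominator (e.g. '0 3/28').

C = [8/13, 11/13, 12/13, 1]
j=0 picked index 0: u0 ∈ [0, 8/13)
j=1 picked index 0: u0 ∈ [-1/4, 19/52)
j=2 picked index 0: u0 ∈ [-1/2, 3/26)
j=3 picked index 1: u0 ∈ [-7/52, 5/52)
intersection: [0, 5/52)

0 5/52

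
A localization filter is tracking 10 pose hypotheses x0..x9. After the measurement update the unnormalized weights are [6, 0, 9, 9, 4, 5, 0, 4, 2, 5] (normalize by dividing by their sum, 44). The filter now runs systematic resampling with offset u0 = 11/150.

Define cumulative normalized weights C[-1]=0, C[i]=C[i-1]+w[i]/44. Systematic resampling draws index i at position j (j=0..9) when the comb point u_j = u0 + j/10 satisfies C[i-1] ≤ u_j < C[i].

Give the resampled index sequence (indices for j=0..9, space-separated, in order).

0 2 2 3 3 4 5 7 8 9

C = [3/22, 3/22, 15/44, 6/11, 7/11, 3/4, 3/4, 37/44, 39/44, 1]
j=0: u_0=11/150 ∈ [0, 3/22) → index 0
j=1: u_1=13/75 ∈ [3/22, 15/44) → index 2
j=2: u_2=41/150 ∈ [3/22, 15/44) → index 2
j=3: u_3=28/75 ∈ [15/44, 6/11) → index 3
j=4: u_4=71/150 ∈ [15/44, 6/11) → index 3
j=5: u_5=43/75 ∈ [6/11, 7/11) → index 4
j=6: u_6=101/150 ∈ [7/11, 3/4) → index 5
j=7: u_7=58/75 ∈ [3/4, 37/44) → index 7
j=8: u_8=131/150 ∈ [37/44, 39/44) → index 8
j=9: u_9=73/75 ∈ [39/44, 1) → index 9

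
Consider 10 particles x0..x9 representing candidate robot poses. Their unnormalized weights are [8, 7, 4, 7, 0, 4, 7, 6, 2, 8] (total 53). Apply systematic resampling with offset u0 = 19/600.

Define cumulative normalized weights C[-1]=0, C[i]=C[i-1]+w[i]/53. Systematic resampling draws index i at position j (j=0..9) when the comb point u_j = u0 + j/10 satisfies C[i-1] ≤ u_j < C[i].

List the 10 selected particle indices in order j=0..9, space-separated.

0 0 1 2 3 5 6 7 8 9

C = [8/53, 15/53, 19/53, 26/53, 26/53, 30/53, 37/53, 43/53, 45/53, 1]
j=0: u_0=19/600 ∈ [0, 8/53) → index 0
j=1: u_1=79/600 ∈ [0, 8/53) → index 0
j=2: u_2=139/600 ∈ [8/53, 15/53) → index 1
j=3: u_3=199/600 ∈ [15/53, 19/53) → index 2
j=4: u_4=259/600 ∈ [19/53, 26/53) → index 3
j=5: u_5=319/600 ∈ [26/53, 30/53) → index 5
j=6: u_6=379/600 ∈ [30/53, 37/53) → index 6
j=7: u_7=439/600 ∈ [37/53, 43/53) → index 7
j=8: u_8=499/600 ∈ [43/53, 45/53) → index 8
j=9: u_9=559/600 ∈ [45/53, 1) → index 9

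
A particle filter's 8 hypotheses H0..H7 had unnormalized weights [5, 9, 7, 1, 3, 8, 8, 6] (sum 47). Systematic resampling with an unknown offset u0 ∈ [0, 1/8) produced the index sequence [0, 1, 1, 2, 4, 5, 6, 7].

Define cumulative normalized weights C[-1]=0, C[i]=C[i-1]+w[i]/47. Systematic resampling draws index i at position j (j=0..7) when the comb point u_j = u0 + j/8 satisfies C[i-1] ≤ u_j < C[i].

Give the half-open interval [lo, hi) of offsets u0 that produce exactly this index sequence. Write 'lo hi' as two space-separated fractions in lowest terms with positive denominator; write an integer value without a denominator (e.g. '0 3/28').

0 3/94

C = [5/47, 14/47, 21/47, 22/47, 25/47, 33/47, 41/47, 1]
j=0 picked index 0: u0 ∈ [0, 5/47)
j=1 picked index 1: u0 ∈ [-7/376, 65/376)
j=2 picked index 1: u0 ∈ [-27/188, 9/188)
j=3 picked index 2: u0 ∈ [-29/376, 27/376)
j=4 picked index 4: u0 ∈ [-3/94, 3/94)
j=5 picked index 5: u0 ∈ [-35/376, 29/376)
j=6 picked index 6: u0 ∈ [-9/188, 23/188)
j=7 picked index 7: u0 ∈ [-1/376, 1/8)
intersection: [0, 3/94)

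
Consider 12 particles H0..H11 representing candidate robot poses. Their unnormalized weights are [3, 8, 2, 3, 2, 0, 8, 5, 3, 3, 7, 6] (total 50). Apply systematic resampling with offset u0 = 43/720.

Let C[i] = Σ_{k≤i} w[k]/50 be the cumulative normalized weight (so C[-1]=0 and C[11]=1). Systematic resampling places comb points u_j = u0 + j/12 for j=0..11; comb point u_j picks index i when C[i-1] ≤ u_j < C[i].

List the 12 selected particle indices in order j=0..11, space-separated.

0 1 2 3 6 6 7 8 9 10 11 11

C = [3/50, 11/50, 13/50, 8/25, 9/25, 9/25, 13/25, 31/50, 17/25, 37/50, 22/25, 1]
j=0: u_0=43/720 ∈ [0, 3/50) → index 0
j=1: u_1=103/720 ∈ [3/50, 11/50) → index 1
j=2: u_2=163/720 ∈ [11/50, 13/50) → index 2
j=3: u_3=223/720 ∈ [13/50, 8/25) → index 3
j=4: u_4=283/720 ∈ [9/25, 13/25) → index 6
j=5: u_5=343/720 ∈ [9/25, 13/25) → index 6
j=6: u_6=403/720 ∈ [13/25, 31/50) → index 7
j=7: u_7=463/720 ∈ [31/50, 17/25) → index 8
j=8: u_8=523/720 ∈ [17/25, 37/50) → index 9
j=9: u_9=583/720 ∈ [37/50, 22/25) → index 10
j=10: u_10=643/720 ∈ [22/25, 1) → index 11
j=11: u_11=703/720 ∈ [22/25, 1) → index 11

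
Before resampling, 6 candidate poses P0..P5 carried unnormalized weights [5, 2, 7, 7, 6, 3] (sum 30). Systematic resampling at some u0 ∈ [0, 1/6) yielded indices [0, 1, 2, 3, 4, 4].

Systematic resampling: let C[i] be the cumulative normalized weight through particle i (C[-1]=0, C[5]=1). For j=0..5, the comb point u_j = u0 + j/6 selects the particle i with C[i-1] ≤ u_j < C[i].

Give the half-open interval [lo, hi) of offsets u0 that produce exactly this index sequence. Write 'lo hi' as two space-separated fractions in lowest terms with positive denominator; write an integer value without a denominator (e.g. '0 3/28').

1/30 1/15

C = [1/6, 7/30, 7/15, 7/10, 9/10, 1]
j=0 picked index 0: u0 ∈ [0, 1/6)
j=1 picked index 1: u0 ∈ [0, 1/15)
j=2 picked index 2: u0 ∈ [-1/10, 2/15)
j=3 picked index 3: u0 ∈ [-1/30, 1/5)
j=4 picked index 4: u0 ∈ [1/30, 7/30)
j=5 picked index 4: u0 ∈ [-2/15, 1/15)
intersection: [1/30, 1/15)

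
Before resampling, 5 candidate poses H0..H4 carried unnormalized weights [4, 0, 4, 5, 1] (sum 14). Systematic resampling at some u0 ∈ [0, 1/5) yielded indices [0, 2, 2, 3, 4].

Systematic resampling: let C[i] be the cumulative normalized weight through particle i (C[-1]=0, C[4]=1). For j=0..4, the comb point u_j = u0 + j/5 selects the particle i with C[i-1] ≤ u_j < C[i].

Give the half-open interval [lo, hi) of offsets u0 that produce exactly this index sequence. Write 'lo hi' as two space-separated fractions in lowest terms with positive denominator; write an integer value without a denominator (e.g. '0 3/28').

9/70 6/35

C = [2/7, 2/7, 4/7, 13/14, 1]
j=0 picked index 0: u0 ∈ [0, 2/7)
j=1 picked index 2: u0 ∈ [3/35, 13/35)
j=2 picked index 2: u0 ∈ [-4/35, 6/35)
j=3 picked index 3: u0 ∈ [-1/35, 23/70)
j=4 picked index 4: u0 ∈ [9/70, 1/5)
intersection: [9/70, 6/35)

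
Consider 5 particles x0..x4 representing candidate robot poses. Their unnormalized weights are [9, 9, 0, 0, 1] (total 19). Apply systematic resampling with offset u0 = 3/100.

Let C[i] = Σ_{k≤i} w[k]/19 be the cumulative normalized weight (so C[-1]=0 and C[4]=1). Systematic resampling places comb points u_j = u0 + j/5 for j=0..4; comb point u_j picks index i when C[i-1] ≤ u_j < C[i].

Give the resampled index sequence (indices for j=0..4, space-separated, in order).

C = [9/19, 18/19, 18/19, 18/19, 1]
j=0: u_0=3/100 ∈ [0, 9/19) → index 0
j=1: u_1=23/100 ∈ [0, 9/19) → index 0
j=2: u_2=43/100 ∈ [0, 9/19) → index 0
j=3: u_3=63/100 ∈ [9/19, 18/19) → index 1
j=4: u_4=83/100 ∈ [9/19, 18/19) → index 1

0 0 0 1 1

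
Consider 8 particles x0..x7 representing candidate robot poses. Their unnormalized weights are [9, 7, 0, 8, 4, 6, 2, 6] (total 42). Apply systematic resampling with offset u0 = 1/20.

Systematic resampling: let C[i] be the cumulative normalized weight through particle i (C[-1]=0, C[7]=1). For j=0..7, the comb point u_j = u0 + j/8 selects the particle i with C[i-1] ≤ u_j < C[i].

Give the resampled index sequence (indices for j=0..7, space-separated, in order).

C = [3/14, 8/21, 8/21, 4/7, 2/3, 17/21, 6/7, 1]
j=0: u_0=1/20 ∈ [0, 3/14) → index 0
j=1: u_1=7/40 ∈ [0, 3/14) → index 0
j=2: u_2=3/10 ∈ [3/14, 8/21) → index 1
j=3: u_3=17/40 ∈ [8/21, 4/7) → index 3
j=4: u_4=11/20 ∈ [8/21, 4/7) → index 3
j=5: u_5=27/40 ∈ [2/3, 17/21) → index 5
j=6: u_6=4/5 ∈ [2/3, 17/21) → index 5
j=7: u_7=37/40 ∈ [6/7, 1) → index 7

0 0 1 3 3 5 5 7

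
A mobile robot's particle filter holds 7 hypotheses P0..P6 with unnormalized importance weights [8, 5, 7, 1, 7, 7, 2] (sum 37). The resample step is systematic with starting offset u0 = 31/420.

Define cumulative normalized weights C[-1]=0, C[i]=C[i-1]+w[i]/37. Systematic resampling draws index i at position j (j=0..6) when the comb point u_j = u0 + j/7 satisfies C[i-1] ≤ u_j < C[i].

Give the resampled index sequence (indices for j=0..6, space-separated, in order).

0 1 2 2 4 5 5

C = [8/37, 13/37, 20/37, 21/37, 28/37, 35/37, 1]
j=0: u_0=31/420 ∈ [0, 8/37) → index 0
j=1: u_1=13/60 ∈ [8/37, 13/37) → index 1
j=2: u_2=151/420 ∈ [13/37, 20/37) → index 2
j=3: u_3=211/420 ∈ [13/37, 20/37) → index 2
j=4: u_4=271/420 ∈ [21/37, 28/37) → index 4
j=5: u_5=331/420 ∈ [28/37, 35/37) → index 5
j=6: u_6=391/420 ∈ [28/37, 35/37) → index 5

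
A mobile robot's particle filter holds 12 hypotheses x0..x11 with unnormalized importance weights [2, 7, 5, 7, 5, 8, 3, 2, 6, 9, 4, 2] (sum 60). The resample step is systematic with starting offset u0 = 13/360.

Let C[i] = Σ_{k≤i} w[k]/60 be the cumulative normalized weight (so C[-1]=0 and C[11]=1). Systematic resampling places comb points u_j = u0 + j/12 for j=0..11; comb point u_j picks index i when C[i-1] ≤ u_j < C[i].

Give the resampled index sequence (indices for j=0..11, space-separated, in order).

C = [1/30, 3/20, 7/30, 7/20, 13/30, 17/30, 37/60, 13/20, 3/4, 9/10, 29/30, 1]
j=0: u_0=13/360 ∈ [1/30, 3/20) → index 1
j=1: u_1=43/360 ∈ [1/30, 3/20) → index 1
j=2: u_2=73/360 ∈ [3/20, 7/30) → index 2
j=3: u_3=103/360 ∈ [7/30, 7/20) → index 3
j=4: u_4=133/360 ∈ [7/20, 13/30) → index 4
j=5: u_5=163/360 ∈ [13/30, 17/30) → index 5
j=6: u_6=193/360 ∈ [13/30, 17/30) → index 5
j=7: u_7=223/360 ∈ [37/60, 13/20) → index 7
j=8: u_8=253/360 ∈ [13/20, 3/4) → index 8
j=9: u_9=283/360 ∈ [3/4, 9/10) → index 9
j=10: u_10=313/360 ∈ [3/4, 9/10) → index 9
j=11: u_11=343/360 ∈ [9/10, 29/30) → index 10

1 1 2 3 4 5 5 7 8 9 9 10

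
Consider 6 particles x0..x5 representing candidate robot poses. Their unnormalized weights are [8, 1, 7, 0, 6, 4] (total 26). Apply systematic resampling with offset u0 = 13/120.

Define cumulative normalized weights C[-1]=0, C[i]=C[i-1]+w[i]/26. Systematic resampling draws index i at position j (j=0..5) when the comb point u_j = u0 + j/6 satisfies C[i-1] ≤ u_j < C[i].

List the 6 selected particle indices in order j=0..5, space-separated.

C = [4/13, 9/26, 8/13, 8/13, 11/13, 1]
j=0: u_0=13/120 ∈ [0, 4/13) → index 0
j=1: u_1=11/40 ∈ [0, 4/13) → index 0
j=2: u_2=53/120 ∈ [9/26, 8/13) → index 2
j=3: u_3=73/120 ∈ [9/26, 8/13) → index 2
j=4: u_4=31/40 ∈ [8/13, 11/13) → index 4
j=5: u_5=113/120 ∈ [11/13, 1) → index 5

0 0 2 2 4 5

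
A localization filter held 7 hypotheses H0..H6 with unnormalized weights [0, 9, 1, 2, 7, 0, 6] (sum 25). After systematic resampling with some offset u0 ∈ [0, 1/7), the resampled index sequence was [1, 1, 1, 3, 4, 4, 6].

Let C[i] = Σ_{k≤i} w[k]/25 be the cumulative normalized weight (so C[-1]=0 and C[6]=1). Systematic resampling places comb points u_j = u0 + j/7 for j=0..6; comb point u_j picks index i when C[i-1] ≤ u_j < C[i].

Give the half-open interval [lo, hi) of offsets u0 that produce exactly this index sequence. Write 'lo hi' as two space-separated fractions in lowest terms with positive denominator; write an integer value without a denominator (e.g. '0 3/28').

C = [0, 9/25, 2/5, 12/25, 19/25, 19/25, 1]
j=0 picked index 1: u0 ∈ [0, 9/25)
j=1 picked index 1: u0 ∈ [-1/7, 38/175)
j=2 picked index 1: u0 ∈ [-2/7, 13/175)
j=3 picked index 3: u0 ∈ [-1/35, 9/175)
j=4 picked index 4: u0 ∈ [-16/175, 33/175)
j=5 picked index 4: u0 ∈ [-41/175, 8/175)
j=6 picked index 6: u0 ∈ [-17/175, 1/7)
intersection: [0, 8/175)

0 8/175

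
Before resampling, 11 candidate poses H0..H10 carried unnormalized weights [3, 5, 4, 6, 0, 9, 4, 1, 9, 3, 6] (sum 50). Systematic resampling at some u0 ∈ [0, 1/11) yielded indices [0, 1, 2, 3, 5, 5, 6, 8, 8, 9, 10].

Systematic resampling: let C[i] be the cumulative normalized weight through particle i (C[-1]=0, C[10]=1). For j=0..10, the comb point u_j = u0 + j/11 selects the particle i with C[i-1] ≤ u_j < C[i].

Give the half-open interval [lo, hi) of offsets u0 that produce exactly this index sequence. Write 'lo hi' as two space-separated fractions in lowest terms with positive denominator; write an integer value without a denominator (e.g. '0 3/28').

C = [3/50, 4/25, 6/25, 9/25, 9/25, 27/50, 31/50, 16/25, 41/50, 22/25, 1]
j=0 picked index 0: u0 ∈ [0, 3/50)
j=1 picked index 1: u0 ∈ [-17/550, 19/275)
j=2 picked index 2: u0 ∈ [-6/275, 16/275)
j=3 picked index 3: u0 ∈ [-9/275, 24/275)
j=4 picked index 5: u0 ∈ [-1/275, 97/550)
j=5 picked index 5: u0 ∈ [-26/275, 47/550)
j=6 picked index 6: u0 ∈ [-3/550, 41/550)
j=7 picked index 8: u0 ∈ [1/275, 101/550)
j=8 picked index 8: u0 ∈ [-24/275, 51/550)
j=9 picked index 9: u0 ∈ [1/550, 17/275)
j=10 picked index 10: u0 ∈ [-8/275, 1/11)
intersection: [1/275, 16/275)

1/275 16/275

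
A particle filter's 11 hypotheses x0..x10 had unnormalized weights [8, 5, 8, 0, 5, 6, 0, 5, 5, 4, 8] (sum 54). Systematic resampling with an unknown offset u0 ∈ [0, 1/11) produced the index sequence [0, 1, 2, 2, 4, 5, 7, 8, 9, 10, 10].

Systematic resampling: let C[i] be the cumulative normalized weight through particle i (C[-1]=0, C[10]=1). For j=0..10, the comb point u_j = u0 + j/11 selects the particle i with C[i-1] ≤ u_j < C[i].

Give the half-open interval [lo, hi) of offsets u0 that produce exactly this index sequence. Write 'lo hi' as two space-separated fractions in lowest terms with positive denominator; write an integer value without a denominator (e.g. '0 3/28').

35/594 1/11

C = [4/27, 13/54, 7/18, 7/18, 13/27, 16/27, 16/27, 37/54, 7/9, 23/27, 1]
j=0 picked index 0: u0 ∈ [0, 4/27)
j=1 picked index 1: u0 ∈ [17/297, 89/594)
j=2 picked index 2: u0 ∈ [35/594, 41/198)
j=3 picked index 2: u0 ∈ [-19/594, 23/198)
j=4 picked index 4: u0 ∈ [5/198, 35/297)
j=5 picked index 5: u0 ∈ [8/297, 41/297)
j=6 picked index 7: u0 ∈ [14/297, 83/594)
j=7 picked index 8: u0 ∈ [29/594, 14/99)
j=8 picked index 9: u0 ∈ [5/99, 37/297)
j=9 picked index 10: u0 ∈ [10/297, 2/11)
j=10 picked index 10: u0 ∈ [-17/297, 1/11)
intersection: [35/594, 1/11)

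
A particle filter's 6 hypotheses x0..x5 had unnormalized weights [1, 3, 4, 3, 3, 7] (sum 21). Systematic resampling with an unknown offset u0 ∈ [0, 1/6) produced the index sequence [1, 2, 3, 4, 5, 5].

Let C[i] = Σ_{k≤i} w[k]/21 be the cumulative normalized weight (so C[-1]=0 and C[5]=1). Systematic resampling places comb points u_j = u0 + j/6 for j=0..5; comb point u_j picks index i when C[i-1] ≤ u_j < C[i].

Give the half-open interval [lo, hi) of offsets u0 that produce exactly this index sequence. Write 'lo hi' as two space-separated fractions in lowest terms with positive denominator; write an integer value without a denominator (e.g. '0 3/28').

1/21 1/6

C = [1/21, 4/21, 8/21, 11/21, 2/3, 1]
j=0 picked index 1: u0 ∈ [1/21, 4/21)
j=1 picked index 2: u0 ∈ [1/42, 3/14)
j=2 picked index 3: u0 ∈ [1/21, 4/21)
j=3 picked index 4: u0 ∈ [1/42, 1/6)
j=4 picked index 5: u0 ∈ [0, 1/3)
j=5 picked index 5: u0 ∈ [-1/6, 1/6)
intersection: [1/21, 1/6)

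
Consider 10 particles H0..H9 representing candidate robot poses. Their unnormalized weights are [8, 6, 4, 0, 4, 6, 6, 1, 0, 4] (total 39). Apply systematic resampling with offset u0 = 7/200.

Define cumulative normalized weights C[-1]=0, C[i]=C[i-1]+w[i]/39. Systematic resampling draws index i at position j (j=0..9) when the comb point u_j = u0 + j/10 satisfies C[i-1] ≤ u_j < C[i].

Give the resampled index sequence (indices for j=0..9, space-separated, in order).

C = [8/39, 14/39, 6/13, 6/13, 22/39, 28/39, 34/39, 35/39, 35/39, 1]
j=0: u_0=7/200 ∈ [0, 8/39) → index 0
j=1: u_1=27/200 ∈ [0, 8/39) → index 0
j=2: u_2=47/200 ∈ [8/39, 14/39) → index 1
j=3: u_3=67/200 ∈ [8/39, 14/39) → index 1
j=4: u_4=87/200 ∈ [14/39, 6/13) → index 2
j=5: u_5=107/200 ∈ [6/13, 22/39) → index 4
j=6: u_6=127/200 ∈ [22/39, 28/39) → index 5
j=7: u_7=147/200 ∈ [28/39, 34/39) → index 6
j=8: u_8=167/200 ∈ [28/39, 34/39) → index 6
j=9: u_9=187/200 ∈ [35/39, 1) → index 9

0 0 1 1 2 4 5 6 6 9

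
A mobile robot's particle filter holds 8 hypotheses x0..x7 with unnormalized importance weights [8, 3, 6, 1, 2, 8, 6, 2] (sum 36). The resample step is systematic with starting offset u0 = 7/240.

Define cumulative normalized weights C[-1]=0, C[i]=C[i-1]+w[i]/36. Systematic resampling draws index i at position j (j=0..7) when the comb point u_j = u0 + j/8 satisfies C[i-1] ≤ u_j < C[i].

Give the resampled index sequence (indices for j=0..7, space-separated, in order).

C = [2/9, 11/36, 17/36, 1/2, 5/9, 7/9, 17/18, 1]
j=0: u_0=7/240 ∈ [0, 2/9) → index 0
j=1: u_1=37/240 ∈ [0, 2/9) → index 0
j=2: u_2=67/240 ∈ [2/9, 11/36) → index 1
j=3: u_3=97/240 ∈ [11/36, 17/36) → index 2
j=4: u_4=127/240 ∈ [1/2, 5/9) → index 4
j=5: u_5=157/240 ∈ [5/9, 7/9) → index 5
j=6: u_6=187/240 ∈ [7/9, 17/18) → index 6
j=7: u_7=217/240 ∈ [7/9, 17/18) → index 6

0 0 1 2 4 5 6 6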